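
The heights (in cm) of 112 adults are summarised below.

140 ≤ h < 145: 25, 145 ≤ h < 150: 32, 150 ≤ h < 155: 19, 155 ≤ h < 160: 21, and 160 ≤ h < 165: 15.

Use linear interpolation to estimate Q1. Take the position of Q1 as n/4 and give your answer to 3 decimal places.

145.469

Cumulative frequencies: 25, 57, 76, 97, 112
n = 112; position = n/4 = 28.
This falls in the class 145 ≤ h < 150: L = 145, F = 25, f = 32, h = 5.
Lower quartile ≈ 145 + ((28 − 25) / 32) × 5 = 145.4688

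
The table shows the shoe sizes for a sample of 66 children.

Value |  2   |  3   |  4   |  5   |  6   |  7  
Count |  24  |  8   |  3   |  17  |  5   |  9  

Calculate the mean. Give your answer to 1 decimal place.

4.0

Values: 2, 3, 4, 5, 6, 7
Σfx = 24×2 + 8×3 + 3×4 + 17×5 + 5×6 + 9×7 = 262
n = Σf = 66
Mean = 262 / 66 = 3.9697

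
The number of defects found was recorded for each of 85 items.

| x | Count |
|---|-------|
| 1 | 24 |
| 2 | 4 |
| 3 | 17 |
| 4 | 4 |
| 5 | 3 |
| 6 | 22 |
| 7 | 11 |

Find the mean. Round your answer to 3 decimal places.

Values: 1, 2, 3, 4, 5, 6, 7
Σfx = 24×1 + 4×2 + 17×3 + 4×4 + 3×5 + 22×6 + 11×7 = 323
n = Σf = 85
Mean = 323 / 85 = 3.8000

3.800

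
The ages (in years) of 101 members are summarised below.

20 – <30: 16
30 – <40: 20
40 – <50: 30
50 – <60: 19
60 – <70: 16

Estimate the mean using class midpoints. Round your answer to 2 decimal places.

44.90

Midpoints: 25, 35, 45, 55, 65
Σfm = 16×25 + 20×35 + 30×45 + 19×55 + 16×65 = 4535
n = Σf = 101
Mean = 4535 / 101 = 44.9010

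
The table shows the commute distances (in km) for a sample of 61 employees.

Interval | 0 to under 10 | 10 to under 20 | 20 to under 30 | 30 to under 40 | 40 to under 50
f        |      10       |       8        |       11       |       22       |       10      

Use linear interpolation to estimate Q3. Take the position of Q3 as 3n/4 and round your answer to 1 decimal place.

37.6

Cumulative frequencies: 10, 18, 29, 51, 61
n = 61; position = 3n/4 = 45.75.
This falls in the class 30 to under 40: L = 30, F = 29, f = 22, h = 10.
Upper quartile ≈ 30 + ((45.75 − 29) / 22) × 10 = 37.6136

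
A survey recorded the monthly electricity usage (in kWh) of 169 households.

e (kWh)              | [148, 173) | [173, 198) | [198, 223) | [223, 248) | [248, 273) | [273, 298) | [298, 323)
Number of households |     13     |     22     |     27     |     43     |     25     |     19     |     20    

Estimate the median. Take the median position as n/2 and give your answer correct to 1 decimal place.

Cumulative frequencies: 13, 35, 62, 105, 130, 149, 169
n = 169; position = n/2 = 84.5.
This falls in the class [223, 248): L = 223, F = 62, f = 43, h = 25.
Median ≈ 223 + ((84.5 − 62) / 43) × 25 = 236.0814

236.1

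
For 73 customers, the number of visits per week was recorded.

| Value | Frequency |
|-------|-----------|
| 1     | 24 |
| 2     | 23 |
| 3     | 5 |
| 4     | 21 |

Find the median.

Cumulative frequencies: 24, 47, 52, 73
n = 73, so the median is the value in position (n+1)/2 = 37.
Position 37 falls at value 2.

2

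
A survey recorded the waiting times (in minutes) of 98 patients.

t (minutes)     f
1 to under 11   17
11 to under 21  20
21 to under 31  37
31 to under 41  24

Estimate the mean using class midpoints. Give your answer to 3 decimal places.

22.939

Midpoints: 6, 16, 26, 36
Σfm = 17×6 + 20×16 + 37×26 + 24×36 = 2248
n = Σf = 98
Mean = 2248 / 98 = 22.9388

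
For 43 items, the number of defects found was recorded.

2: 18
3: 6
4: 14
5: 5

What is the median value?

3

Cumulative frequencies: 18, 24, 38, 43
n = 43, so the median is the value in position (n+1)/2 = 22.
Position 22 falls at value 3.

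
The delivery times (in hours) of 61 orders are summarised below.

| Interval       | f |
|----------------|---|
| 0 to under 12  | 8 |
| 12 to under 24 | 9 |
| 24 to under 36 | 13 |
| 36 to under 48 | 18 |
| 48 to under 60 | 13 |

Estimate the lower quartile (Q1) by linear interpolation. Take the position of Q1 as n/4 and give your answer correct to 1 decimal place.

21.7

Cumulative frequencies: 8, 17, 30, 48, 61
n = 61; position = n/4 = 15.25.
This falls in the class 12 to under 24: L = 12, F = 8, f = 9, h = 12.
Lower quartile ≈ 12 + ((15.25 − 8) / 9) × 12 = 21.6667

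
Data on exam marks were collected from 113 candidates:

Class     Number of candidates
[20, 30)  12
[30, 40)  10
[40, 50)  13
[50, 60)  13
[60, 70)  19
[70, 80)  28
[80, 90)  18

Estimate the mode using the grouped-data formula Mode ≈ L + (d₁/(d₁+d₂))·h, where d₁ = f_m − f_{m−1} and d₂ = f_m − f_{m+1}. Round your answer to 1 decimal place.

Modal class: [70, 80) (highest frequency 28).
d₁ = 28 − 19 = 9, d₂ = 28 − 18 = 10
Mode ≈ 70 + (9/(9+10)) × 10 = 70 + 4.7368 = 74.7368

74.7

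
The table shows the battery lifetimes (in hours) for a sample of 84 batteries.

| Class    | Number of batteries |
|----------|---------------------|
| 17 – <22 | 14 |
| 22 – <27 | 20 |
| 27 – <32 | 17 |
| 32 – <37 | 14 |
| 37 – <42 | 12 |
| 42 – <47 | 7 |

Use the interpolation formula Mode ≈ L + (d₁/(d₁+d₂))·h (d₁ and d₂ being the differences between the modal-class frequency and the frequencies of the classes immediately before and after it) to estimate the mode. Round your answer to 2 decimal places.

Modal class: 22 – <27 (highest frequency 20).
d₁ = 20 − 14 = 6, d₂ = 20 − 17 = 3
Mode ≈ 22 + (6/(6+3)) × 5 = 22 + 3.3333 = 25.3333

25.33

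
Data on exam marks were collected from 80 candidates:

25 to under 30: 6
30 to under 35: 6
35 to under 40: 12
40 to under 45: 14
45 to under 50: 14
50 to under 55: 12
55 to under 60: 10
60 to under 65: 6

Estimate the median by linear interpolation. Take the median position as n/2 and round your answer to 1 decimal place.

45.7

Cumulative frequencies: 6, 12, 24, 38, 52, 64, 74, 80
n = 80; position = n/2 = 40.
This falls in the class 45 to under 50: L = 45, F = 38, f = 14, h = 5.
Median ≈ 45 + ((40 − 38) / 14) × 5 = 45.7143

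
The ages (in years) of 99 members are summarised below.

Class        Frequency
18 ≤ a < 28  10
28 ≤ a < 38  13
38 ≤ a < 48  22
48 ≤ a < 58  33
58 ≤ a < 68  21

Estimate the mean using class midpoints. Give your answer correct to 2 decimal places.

Midpoints: 23, 33, 43, 53, 63
Σfm = 10×23 + 13×33 + 22×43 + 33×53 + 21×63 = 4677
n = Σf = 99
Mean = 4677 / 99 = 47.2424

47.24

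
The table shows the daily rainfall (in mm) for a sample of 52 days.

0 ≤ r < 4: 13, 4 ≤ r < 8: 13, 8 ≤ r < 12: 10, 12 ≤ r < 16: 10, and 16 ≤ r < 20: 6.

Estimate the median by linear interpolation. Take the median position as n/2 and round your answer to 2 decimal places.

Cumulative frequencies: 13, 26, 36, 46, 52
n = 52; position = n/2 = 26.
This falls in the class 4 ≤ r < 8: L = 4, F = 13, f = 13, h = 4.
Median ≈ 4 + ((26 − 13) / 13) × 4 = 8.0000

8.00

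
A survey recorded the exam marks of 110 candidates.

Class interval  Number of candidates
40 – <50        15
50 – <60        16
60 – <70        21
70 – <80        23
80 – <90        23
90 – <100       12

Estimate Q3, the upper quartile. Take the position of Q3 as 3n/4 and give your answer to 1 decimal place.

Cumulative frequencies: 15, 31, 52, 75, 98, 110
n = 110; position = 3n/4 = 82.5.
This falls in the class 80 – <90: L = 80, F = 75, f = 23, h = 10.
Upper quartile ≈ 80 + ((82.5 − 75) / 23) × 10 = 83.2609

83.3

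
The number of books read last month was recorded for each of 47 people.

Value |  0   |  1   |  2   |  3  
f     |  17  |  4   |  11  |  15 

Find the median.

Cumulative frequencies: 17, 21, 32, 47
n = 47, so the median is the value in position (n+1)/2 = 24.
Position 24 falls at value 2.

2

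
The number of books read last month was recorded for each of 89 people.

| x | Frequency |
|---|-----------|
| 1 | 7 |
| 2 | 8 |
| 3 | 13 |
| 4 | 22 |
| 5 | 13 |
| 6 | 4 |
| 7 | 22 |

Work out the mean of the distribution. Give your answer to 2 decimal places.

Values: 1, 2, 3, 4, 5, 6, 7
Σfx = 7×1 + 8×2 + 13×3 + 22×4 + 13×5 + 4×6 + 22×7 = 393
n = Σf = 89
Mean = 393 / 89 = 4.4157

4.42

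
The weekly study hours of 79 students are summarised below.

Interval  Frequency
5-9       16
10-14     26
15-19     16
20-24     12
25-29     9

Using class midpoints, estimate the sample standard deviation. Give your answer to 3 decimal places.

6.407

Midpoints: 7, 12, 17, 22, 27
n = 79, Σfm = 1203, mean = 15.2278
Σfm² = 21521
Σf(m − x̄)² = Σfm² − (Σfm)²/n = 21521 − 1203²/79 = 3201.8987
Sample variance = 3201.8987 / 78 = 41.0500
Standard deviation = √41.0500 = 6.4070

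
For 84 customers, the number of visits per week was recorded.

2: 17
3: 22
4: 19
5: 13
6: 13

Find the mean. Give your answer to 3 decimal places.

3.798

Values: 2, 3, 4, 5, 6
Σfx = 17×2 + 22×3 + 19×4 + 13×5 + 13×6 = 319
n = Σf = 84
Mean = 319 / 84 = 3.7976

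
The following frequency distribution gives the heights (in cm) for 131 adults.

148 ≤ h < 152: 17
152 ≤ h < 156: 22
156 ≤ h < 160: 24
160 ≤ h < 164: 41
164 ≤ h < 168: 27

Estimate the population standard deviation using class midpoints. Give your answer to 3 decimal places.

Midpoints: 150, 154, 158, 162, 166
n = 131, Σfm = 20854, mean = 159.1908
Σfm² = 3323404
Σf(m − x̄)² = Σfm² − (Σfm)²/n = 3323404 − 20854²/131 = 3638.2290
Population variance = 3638.2290 / 131 = 27.7727
Standard deviation = √27.7727 = 5.2700

5.270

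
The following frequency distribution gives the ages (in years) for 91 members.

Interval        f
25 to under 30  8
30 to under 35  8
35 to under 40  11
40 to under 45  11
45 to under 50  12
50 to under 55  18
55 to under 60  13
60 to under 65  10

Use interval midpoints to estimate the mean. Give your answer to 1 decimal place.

46.7

Midpoints: 27.5, 32.5, 37.5, 42.5, 47.5, 52.5, 57.5, 62.5
Σfm = 8×27.5 + 8×32.5 + 11×37.5 + 11×42.5 + 12×47.5 + 18×52.5 + 13×57.5 + 10×62.5 = 4247.5
n = Σf = 91
Mean = 4247.5 / 91 = 46.6758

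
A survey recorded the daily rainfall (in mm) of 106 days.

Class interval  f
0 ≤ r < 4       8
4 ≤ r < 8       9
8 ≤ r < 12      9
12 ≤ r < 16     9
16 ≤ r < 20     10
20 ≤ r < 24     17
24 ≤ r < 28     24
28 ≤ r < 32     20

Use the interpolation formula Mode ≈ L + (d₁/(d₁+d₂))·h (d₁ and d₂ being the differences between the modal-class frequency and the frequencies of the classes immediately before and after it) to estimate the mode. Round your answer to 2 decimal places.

26.55

Modal class: 24 ≤ r < 28 (highest frequency 24).
d₁ = 24 − 17 = 7, d₂ = 24 − 20 = 4
Mode ≈ 24 + (7/(7+4)) × 4 = 24 + 2.5455 = 26.5455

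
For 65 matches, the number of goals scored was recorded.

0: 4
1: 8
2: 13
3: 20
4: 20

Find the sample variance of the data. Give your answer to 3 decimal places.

Values: 0, 1, 2, 3, 4
n = 65, Σfx = 174, mean = 2.6769
Σfx² = 560
Σf(x − x̄)² = Σfx² − (Σfx)²/n = 560 − 174²/65 = 94.2154
Sample variance = 94.2154 / 64 = 1.4721

1.472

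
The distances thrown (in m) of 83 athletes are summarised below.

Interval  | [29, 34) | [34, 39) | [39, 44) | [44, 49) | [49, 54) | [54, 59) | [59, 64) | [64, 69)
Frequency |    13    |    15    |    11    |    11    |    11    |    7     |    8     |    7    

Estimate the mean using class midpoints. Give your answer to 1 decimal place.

Midpoints: 31.5, 36.5, 41.5, 46.5, 51.5, 56.5, 61.5, 66.5
Σfm = 13×31.5 + 15×36.5 + 11×41.5 + 11×46.5 + 11×51.5 + 7×56.5 + 8×61.5 + 7×66.5 = 3844.5
n = Σf = 83
Mean = 3844.5 / 83 = 46.3193

46.3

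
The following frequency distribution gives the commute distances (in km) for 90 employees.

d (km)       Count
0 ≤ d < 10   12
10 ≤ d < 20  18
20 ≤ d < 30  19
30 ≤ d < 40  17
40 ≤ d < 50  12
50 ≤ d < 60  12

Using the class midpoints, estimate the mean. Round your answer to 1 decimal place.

28.9

Midpoints: 5, 15, 25, 35, 45, 55
Σfm = 12×5 + 18×15 + 19×25 + 17×35 + 12×45 + 12×55 = 2600
n = Σf = 90
Mean = 2600 / 90 = 28.8889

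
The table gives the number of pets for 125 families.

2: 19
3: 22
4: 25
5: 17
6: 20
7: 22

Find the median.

Cumulative frequencies: 19, 41, 66, 83, 103, 125
n = 125, so the median is the value in position (n+1)/2 = 63.
Position 63 falls at value 4.

4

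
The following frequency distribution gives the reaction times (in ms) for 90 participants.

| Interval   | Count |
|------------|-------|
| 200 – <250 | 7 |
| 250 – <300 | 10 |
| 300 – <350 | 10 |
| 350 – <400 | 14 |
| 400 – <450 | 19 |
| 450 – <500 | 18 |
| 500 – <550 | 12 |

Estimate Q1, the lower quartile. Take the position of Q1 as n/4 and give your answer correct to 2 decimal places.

Cumulative frequencies: 7, 17, 27, 41, 60, 78, 90
n = 90; position = n/4 = 22.5.
This falls in the class 300 – <350: L = 300, F = 17, f = 10, h = 50.
Lower quartile ≈ 300 + ((22.5 − 17) / 10) × 50 = 327.5000

327.50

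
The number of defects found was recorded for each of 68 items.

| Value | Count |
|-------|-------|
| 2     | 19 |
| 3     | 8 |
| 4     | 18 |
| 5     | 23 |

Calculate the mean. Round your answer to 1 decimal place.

3.7

Values: 2, 3, 4, 5
Σfx = 19×2 + 8×3 + 18×4 + 23×5 = 249
n = Σf = 68
Mean = 249 / 68 = 3.6618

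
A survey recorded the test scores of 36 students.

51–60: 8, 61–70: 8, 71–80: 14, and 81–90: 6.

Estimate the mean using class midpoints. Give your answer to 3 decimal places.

Midpoints: 55.5, 65.5, 75.5, 85.5
Σfm = 8×55.5 + 8×65.5 + 14×75.5 + 6×85.5 = 2538
n = Σf = 36
Mean = 2538 / 36 = 70.5000

70.500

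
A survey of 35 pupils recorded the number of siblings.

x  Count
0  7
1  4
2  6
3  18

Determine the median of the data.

3

Cumulative frequencies: 7, 11, 17, 35
n = 35, so the median is the value in position (n+1)/2 = 18.
Position 18 falls at value 3.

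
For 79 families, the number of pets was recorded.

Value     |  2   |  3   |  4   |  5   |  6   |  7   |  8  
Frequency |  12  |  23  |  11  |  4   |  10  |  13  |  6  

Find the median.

4

Cumulative frequencies: 12, 35, 46, 50, 60, 73, 79
n = 79, so the median is the value in position (n+1)/2 = 40.
Position 40 falls at value 4.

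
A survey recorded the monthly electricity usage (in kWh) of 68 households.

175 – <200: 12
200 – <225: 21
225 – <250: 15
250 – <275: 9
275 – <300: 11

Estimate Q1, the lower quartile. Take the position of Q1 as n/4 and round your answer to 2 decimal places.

Cumulative frequencies: 12, 33, 48, 57, 68
n = 68; position = n/4 = 17.
This falls in the class 200 – <225: L = 200, F = 12, f = 21, h = 25.
Lower quartile ≈ 200 + ((17 − 12) / 21) × 25 = 205.9524

205.95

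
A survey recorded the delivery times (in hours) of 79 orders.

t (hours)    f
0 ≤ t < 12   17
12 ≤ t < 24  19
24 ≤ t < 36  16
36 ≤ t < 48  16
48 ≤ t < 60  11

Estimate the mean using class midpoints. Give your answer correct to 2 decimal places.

27.72

Midpoints: 6, 18, 30, 42, 54
Σfm = 17×6 + 19×18 + 16×30 + 16×42 + 11×54 = 2190
n = Σf = 79
Mean = 2190 / 79 = 27.7215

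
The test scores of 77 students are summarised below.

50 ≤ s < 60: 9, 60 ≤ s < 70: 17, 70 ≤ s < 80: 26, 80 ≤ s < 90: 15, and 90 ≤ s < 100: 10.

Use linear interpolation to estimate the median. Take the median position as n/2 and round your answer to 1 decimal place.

Cumulative frequencies: 9, 26, 52, 67, 77
n = 77; position = n/2 = 38.5.
This falls in the class 70 ≤ s < 80: L = 70, F = 26, f = 26, h = 10.
Median ≈ 70 + ((38.5 − 26) / 26) × 10 = 74.8077

74.8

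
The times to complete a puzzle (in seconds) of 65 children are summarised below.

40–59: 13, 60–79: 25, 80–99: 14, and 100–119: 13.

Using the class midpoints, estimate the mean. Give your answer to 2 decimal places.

77.81

Midpoints: 49.5, 69.5, 89.5, 109.5
Σfm = 13×49.5 + 25×69.5 + 14×89.5 + 13×109.5 = 5057.5
n = Σf = 65
Mean = 5057.5 / 65 = 77.8077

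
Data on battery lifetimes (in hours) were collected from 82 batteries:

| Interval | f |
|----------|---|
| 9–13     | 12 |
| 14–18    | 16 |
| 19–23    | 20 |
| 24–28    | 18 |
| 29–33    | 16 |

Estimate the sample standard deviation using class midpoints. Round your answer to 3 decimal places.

Midpoints: 11, 16, 21, 26, 31
n = 82, Σfm = 1772, mean = 21.6098
Σfm² = 41912
Σf(m − x̄)² = Σfm² − (Σfm)²/n = 41912 − 1772²/82 = 3619.5122
Sample variance = 3619.5122 / 81 = 44.6853
Standard deviation = √44.6853 = 6.6847

6.685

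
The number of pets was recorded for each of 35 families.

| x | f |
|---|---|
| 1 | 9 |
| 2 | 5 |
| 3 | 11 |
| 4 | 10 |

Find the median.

3

Cumulative frequencies: 9, 14, 25, 35
n = 35, so the median is the value in position (n+1)/2 = 18.
Position 18 falls at value 3.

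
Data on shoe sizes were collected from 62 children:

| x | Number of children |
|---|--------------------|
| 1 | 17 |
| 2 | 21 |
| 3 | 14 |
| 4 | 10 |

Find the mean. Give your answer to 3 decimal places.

2.274

Values: 1, 2, 3, 4
Σfx = 17×1 + 21×2 + 14×3 + 10×4 = 141
n = Σf = 62
Mean = 141 / 62 = 2.2742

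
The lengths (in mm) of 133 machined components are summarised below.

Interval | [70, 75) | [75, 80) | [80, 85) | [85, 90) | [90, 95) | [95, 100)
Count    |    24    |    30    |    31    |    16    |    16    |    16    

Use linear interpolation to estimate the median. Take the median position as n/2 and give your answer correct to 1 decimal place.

82.0

Cumulative frequencies: 24, 54, 85, 101, 117, 133
n = 133; position = n/2 = 66.5.
This falls in the class [80, 85): L = 80, F = 54, f = 31, h = 5.
Median ≈ 80 + ((66.5 − 54) / 31) × 5 = 82.0161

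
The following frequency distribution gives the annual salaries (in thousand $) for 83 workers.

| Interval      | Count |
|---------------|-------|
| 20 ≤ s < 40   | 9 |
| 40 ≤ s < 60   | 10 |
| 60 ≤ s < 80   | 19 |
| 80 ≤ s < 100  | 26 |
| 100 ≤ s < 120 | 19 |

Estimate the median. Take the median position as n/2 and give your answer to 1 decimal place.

82.7

Cumulative frequencies: 9, 19, 38, 64, 83
n = 83; position = n/2 = 41.5.
This falls in the class 80 ≤ s < 100: L = 80, F = 38, f = 26, h = 20.
Median ≈ 80 + ((41.5 − 38) / 26) × 20 = 82.6923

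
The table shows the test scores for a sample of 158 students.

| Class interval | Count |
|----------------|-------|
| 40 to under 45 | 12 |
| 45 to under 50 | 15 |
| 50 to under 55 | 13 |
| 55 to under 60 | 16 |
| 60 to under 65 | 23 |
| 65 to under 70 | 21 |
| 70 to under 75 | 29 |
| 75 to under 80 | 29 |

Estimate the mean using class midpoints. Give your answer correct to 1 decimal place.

Midpoints: 42.5, 47.5, 52.5, 57.5, 62.5, 67.5, 72.5, 77.5
Σfm = 12×42.5 + 15×47.5 + 13×52.5 + 16×57.5 + 23×62.5 + 21×67.5 + 29×72.5 + 29×77.5 = 10030
n = Σf = 158
Mean = 10030 / 158 = 63.4810

63.5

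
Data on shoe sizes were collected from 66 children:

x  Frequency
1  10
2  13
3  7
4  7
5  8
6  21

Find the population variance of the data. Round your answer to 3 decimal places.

3.613

Values: 1, 2, 3, 4, 5, 6
n = 66, Σfx = 251, mean = 3.8030
Σfx² = 1193
Σf(x − x̄)² = Σfx² − (Σfx)²/n = 1193 − 251²/66 = 238.4394
Population variance = 238.4394 / 66 = 3.6127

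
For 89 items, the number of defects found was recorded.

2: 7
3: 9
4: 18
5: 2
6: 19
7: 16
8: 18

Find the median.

6

Cumulative frequencies: 7, 16, 34, 36, 55, 71, 89
n = 89, so the median is the value in position (n+1)/2 = 45.
Position 45 falls at value 6.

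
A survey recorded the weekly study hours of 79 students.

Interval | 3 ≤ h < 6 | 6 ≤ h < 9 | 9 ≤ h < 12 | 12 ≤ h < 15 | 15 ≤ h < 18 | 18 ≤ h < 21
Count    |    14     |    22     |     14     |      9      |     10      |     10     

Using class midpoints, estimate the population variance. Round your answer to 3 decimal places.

24.605

Midpoints: 4.5, 7.5, 10.5, 13.5, 16.5, 19.5
n = 79, Σfm = 856.5, mean = 10.8418
Σfm² = 11229.75
Σf(m − x̄)² = Σfm² − (Σfm)²/n = 11229.75 − 856.5²/79 = 1943.7722
Population variance = 1943.7722 / 79 = 24.6047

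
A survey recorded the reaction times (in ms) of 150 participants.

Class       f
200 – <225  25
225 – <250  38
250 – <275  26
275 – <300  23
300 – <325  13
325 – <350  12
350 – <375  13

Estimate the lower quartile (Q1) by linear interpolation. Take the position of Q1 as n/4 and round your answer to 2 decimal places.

Cumulative frequencies: 25, 63, 89, 112, 125, 137, 150
n = 150; position = n/4 = 37.5.
This falls in the class 225 – <250: L = 225, F = 25, f = 38, h = 25.
Lower quartile ≈ 225 + ((37.5 − 25) / 38) × 25 = 233.2237

233.22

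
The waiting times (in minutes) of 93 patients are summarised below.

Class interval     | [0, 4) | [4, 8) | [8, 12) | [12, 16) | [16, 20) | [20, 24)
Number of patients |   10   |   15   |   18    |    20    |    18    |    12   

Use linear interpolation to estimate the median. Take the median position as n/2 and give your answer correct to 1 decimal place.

Cumulative frequencies: 10, 25, 43, 63, 81, 93
n = 93; position = n/2 = 46.5.
This falls in the class [12, 16): L = 12, F = 43, f = 20, h = 4.
Median ≈ 12 + ((46.5 − 43) / 20) × 4 = 12.7000

12.7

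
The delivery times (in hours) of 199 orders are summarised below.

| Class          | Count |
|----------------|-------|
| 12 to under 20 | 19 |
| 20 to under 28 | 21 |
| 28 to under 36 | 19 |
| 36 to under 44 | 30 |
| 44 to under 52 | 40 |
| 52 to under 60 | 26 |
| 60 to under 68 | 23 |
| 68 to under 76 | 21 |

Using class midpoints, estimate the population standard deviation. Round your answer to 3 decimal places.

16.823

Midpoints: 16, 24, 32, 40, 48, 56, 64, 72
n = 199, Σfm = 8976, mean = 45.1055
Σfm² = 461184
Σf(m − x̄)² = Σfm² − (Σfm)²/n = 461184 − 8976²/199 = 56316.7839
Population variance = 56316.7839 / 199 = 282.9989
Standard deviation = √282.9989 = 16.8226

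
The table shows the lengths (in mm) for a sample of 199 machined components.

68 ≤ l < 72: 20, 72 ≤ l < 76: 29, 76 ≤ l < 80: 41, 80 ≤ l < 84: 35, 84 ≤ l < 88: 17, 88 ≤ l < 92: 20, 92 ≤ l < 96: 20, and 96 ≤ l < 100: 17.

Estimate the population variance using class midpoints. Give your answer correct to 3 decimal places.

Midpoints: 70, 74, 78, 82, 86, 90, 94, 98
n = 199, Σfm = 16422, mean = 82.5226
Σfm² = 1369308
Σf(m − x̄)² = Σfm² − (Σfm)²/n = 1369308 − 16422²/199 = 14121.6482
Population variance = 14121.6482 / 199 = 70.9631

70.963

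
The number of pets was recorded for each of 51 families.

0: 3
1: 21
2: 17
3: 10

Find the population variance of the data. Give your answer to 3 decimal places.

0.732

Values: 0, 1, 2, 3
n = 51, Σfx = 85, mean = 1.6667
Σfx² = 179
Σf(x − x̄)² = Σfx² − (Σfx)²/n = 179 − 85²/51 = 37.3333
Population variance = 37.3333 / 51 = 0.7320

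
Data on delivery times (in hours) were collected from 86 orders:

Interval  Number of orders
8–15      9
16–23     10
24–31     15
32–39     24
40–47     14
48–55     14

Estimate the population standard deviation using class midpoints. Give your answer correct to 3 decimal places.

12.241

Midpoints: 11.5, 19.5, 27.5, 35.5, 43.5, 51.5
n = 86, Σfm = 2893, mean = 33.6395
Σfm² = 110205.5
Σf(m − x̄)² = Σfm² − (Σfm)²/n = 110205.5 − 2893²/86 = 12886.3256
Population variance = 12886.3256 / 86 = 149.8410
Standard deviation = √149.8410 = 12.2410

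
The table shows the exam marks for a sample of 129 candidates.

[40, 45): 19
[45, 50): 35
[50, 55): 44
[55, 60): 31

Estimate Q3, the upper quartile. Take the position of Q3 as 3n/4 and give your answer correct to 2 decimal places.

Cumulative frequencies: 19, 54, 98, 129
n = 129; position = 3n/4 = 96.75.
This falls in the class [50, 55): L = 50, F = 54, f = 44, h = 5.
Upper quartile ≈ 50 + ((96.75 − 54) / 44) × 5 = 54.8580

54.86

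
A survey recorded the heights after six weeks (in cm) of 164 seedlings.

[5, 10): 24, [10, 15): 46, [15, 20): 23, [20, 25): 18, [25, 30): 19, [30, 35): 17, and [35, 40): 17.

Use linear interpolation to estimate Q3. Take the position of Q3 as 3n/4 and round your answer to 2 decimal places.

Cumulative frequencies: 24, 70, 93, 111, 130, 147, 164
n = 164; position = 3n/4 = 123.
This falls in the class [25, 30): L = 25, F = 111, f = 19, h = 5.
Upper quartile ≈ 25 + ((123 − 111) / 19) × 5 = 28.1579

28.16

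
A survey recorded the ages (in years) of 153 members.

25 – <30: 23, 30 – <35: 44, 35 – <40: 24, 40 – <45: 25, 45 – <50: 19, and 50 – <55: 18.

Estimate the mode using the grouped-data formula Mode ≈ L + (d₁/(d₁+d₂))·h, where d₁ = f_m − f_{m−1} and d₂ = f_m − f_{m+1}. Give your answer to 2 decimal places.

Modal class: 30 – <35 (highest frequency 44).
d₁ = 44 − 23 = 21, d₂ = 44 − 24 = 20
Mode ≈ 30 + (21/(21+20)) × 5 = 30 + 2.5610 = 32.5610

32.56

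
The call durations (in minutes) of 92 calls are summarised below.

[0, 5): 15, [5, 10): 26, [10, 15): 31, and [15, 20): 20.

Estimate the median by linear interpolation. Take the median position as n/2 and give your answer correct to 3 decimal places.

10.806

Cumulative frequencies: 15, 41, 72, 92
n = 92; position = n/2 = 46.
This falls in the class [10, 15): L = 10, F = 41, f = 31, h = 5.
Median ≈ 10 + ((46 − 41) / 31) × 5 = 10.8065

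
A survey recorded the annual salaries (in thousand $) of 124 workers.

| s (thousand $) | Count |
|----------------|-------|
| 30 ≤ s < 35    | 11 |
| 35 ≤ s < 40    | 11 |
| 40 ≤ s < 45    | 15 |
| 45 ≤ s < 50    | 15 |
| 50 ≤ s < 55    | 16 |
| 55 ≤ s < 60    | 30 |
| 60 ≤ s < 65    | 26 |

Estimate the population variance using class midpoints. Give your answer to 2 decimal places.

Midpoints: 32.5, 37.5, 42.5, 47.5, 52.5, 57.5, 62.5
n = 124, Σfm = 6310, mean = 50.8871
Σfm² = 332875
Σf(m − x̄)² = Σfm² − (Σfm)²/n = 332875 − 6310²/124 = 11777.4194
Population variance = 11777.4194 / 124 = 94.9792

94.98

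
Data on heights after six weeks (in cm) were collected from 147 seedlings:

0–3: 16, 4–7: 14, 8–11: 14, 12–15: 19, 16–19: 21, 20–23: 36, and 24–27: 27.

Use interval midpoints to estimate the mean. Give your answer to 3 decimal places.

Midpoints: 1.5, 5.5, 9.5, 13.5, 17.5, 21.5, 25.5
Σfm = 16×1.5 + 14×5.5 + 14×9.5 + 19×13.5 + 21×17.5 + 36×21.5 + 27×25.5 = 2320.5
n = Σf = 147
Mean = 2320.5 / 147 = 15.7857

15.786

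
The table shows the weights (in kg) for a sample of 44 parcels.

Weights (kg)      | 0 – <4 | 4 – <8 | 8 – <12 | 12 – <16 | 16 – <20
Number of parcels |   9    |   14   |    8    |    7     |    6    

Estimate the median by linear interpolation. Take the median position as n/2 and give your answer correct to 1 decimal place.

7.7

Cumulative frequencies: 9, 23, 31, 38, 44
n = 44; position = n/2 = 22.
This falls in the class 4 – <8: L = 4, F = 9, f = 14, h = 4.
Median ≈ 4 + ((22 − 9) / 14) × 4 = 7.7143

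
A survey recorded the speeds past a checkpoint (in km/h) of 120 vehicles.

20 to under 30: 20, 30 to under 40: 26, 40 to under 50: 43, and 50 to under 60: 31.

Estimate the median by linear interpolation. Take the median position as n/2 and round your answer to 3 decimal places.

Cumulative frequencies: 20, 46, 89, 120
n = 120; position = n/2 = 60.
This falls in the class 40 to under 50: L = 40, F = 46, f = 43, h = 10.
Median ≈ 40 + ((60 − 46) / 43) × 10 = 43.2558

43.256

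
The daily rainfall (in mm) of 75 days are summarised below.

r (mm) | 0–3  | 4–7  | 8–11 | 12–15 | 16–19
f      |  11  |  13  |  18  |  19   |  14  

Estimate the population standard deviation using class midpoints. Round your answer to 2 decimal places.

5.27

Midpoints: 1.5, 5.5, 9.5, 13.5, 17.5
n = 75, Σfm = 760.5, mean = 10.1400
Σfm² = 9792.75
Σf(m − x̄)² = Σfm² − (Σfm)²/n = 9792.75 − 760.5²/75 = 2081.2800
Population variance = 2081.2800 / 75 = 27.7504
Standard deviation = √27.7504 = 5.2679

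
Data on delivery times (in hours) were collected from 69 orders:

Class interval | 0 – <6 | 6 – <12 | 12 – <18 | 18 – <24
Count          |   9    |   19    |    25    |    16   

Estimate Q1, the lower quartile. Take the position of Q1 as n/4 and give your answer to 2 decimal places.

Cumulative frequencies: 9, 28, 53, 69
n = 69; position = n/4 = 17.25.
This falls in the class 6 – <12: L = 6, F = 9, f = 19, h = 6.
Lower quartile ≈ 6 + ((17.25 − 9) / 19) × 6 = 8.6053

8.61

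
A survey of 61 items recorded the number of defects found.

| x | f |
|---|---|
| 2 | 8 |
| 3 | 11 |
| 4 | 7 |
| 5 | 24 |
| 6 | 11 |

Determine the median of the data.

Cumulative frequencies: 8, 19, 26, 50, 61
n = 61, so the median is the value in position (n+1)/2 = 31.
Position 31 falls at value 5.

5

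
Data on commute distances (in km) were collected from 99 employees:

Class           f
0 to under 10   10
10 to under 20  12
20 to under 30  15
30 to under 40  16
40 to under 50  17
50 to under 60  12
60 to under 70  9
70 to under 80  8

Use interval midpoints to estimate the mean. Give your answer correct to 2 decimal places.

Midpoints: 5, 15, 25, 35, 45, 55, 65, 75
Σfm = 10×5 + 12×15 + 15×25 + 16×35 + 17×45 + 12×55 + 9×65 + 8×75 = 3775
n = Σf = 99
Mean = 3775 / 99 = 38.1313

38.13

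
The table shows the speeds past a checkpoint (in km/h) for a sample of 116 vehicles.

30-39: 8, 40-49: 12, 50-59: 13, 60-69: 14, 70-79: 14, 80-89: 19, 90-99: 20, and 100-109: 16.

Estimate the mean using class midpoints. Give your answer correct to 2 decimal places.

Midpoints: 34.5, 44.5, 54.5, 64.5, 74.5, 84.5, 94.5, 104.5
Σfm = 8×34.5 + 12×44.5 + 13×54.5 + 14×64.5 + 14×74.5 + 19×84.5 + 20×94.5 + 16×104.5 = 8632
n = Σf = 116
Mean = 8632 / 116 = 74.4138

74.41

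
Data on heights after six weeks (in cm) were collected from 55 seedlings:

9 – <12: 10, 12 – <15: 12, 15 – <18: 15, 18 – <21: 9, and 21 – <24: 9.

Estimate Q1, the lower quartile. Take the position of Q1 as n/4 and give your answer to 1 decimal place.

Cumulative frequencies: 10, 22, 37, 46, 55
n = 55; position = n/4 = 13.75.
This falls in the class 12 – <15: L = 12, F = 10, f = 12, h = 3.
Lower quartile ≈ 12 + ((13.75 − 10) / 12) × 3 = 12.9375

12.9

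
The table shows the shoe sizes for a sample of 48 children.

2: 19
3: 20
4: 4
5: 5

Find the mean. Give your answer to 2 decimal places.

Values: 2, 3, 4, 5
Σfx = 19×2 + 20×3 + 4×4 + 5×5 = 139
n = Σf = 48
Mean = 139 / 48 = 2.8958

2.90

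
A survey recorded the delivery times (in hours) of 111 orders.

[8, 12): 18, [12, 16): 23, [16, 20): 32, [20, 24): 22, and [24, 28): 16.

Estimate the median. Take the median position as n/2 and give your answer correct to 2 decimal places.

17.81

Cumulative frequencies: 18, 41, 73, 95, 111
n = 111; position = n/2 = 55.5.
This falls in the class [16, 20): L = 16, F = 41, f = 32, h = 4.
Median ≈ 16 + ((55.5 − 41) / 32) × 4 = 17.8125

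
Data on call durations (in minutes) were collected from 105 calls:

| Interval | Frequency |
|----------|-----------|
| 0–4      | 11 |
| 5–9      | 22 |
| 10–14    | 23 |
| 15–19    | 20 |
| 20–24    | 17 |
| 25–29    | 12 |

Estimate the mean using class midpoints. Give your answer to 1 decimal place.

Midpoints: 2, 7, 12, 17, 22, 27
Σfm = 11×2 + 22×7 + 23×12 + 20×17 + 17×22 + 12×27 = 1490
n = Σf = 105
Mean = 1490 / 105 = 14.1905

14.2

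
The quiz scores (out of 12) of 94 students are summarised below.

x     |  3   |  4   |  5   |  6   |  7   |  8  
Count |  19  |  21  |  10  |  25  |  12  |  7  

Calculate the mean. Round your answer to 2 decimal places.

Values: 3, 4, 5, 6, 7, 8
Σfx = 19×3 + 21×4 + 10×5 + 25×6 + 12×7 + 7×8 = 481
n = Σf = 94
Mean = 481 / 94 = 5.1170

5.12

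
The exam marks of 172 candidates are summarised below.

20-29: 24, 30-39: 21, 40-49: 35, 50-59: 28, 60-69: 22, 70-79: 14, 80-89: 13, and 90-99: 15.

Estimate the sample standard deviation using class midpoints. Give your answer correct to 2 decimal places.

21.22

Midpoints: 24.5, 34.5, 44.5, 54.5, 64.5, 74.5, 84.5, 94.5
n = 172, Σfm = 9374, mean = 54.5000
Σfm² = 587883
Σf(m − x̄)² = Σfm² − (Σfm)²/n = 587883 − 9374²/172 = 77000.0000
Sample variance = 77000.0000 / 171 = 450.2924
Standard deviation = √450.2924 = 21.2201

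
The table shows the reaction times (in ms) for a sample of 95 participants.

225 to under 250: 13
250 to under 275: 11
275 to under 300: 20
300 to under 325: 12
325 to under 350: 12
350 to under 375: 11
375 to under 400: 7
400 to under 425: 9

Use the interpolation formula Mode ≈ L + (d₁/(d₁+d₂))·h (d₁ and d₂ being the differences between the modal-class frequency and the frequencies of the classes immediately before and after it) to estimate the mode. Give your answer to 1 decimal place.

288.2

Modal class: 275 to under 300 (highest frequency 20).
d₁ = 20 − 11 = 9, d₂ = 20 − 12 = 8
Mode ≈ 275 + (9/(9+8)) × 25 = 275 + 13.2353 = 288.2353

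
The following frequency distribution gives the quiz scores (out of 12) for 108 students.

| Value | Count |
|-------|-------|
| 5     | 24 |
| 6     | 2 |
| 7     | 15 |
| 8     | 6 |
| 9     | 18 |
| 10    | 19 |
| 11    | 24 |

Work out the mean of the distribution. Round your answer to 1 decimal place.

Values: 5, 6, 7, 8, 9, 10, 11
Σfx = 24×5 + 2×6 + 15×7 + 6×8 + 18×9 + 19×10 + 24×11 = 901
n = Σf = 108
Mean = 901 / 108 = 8.3426

8.3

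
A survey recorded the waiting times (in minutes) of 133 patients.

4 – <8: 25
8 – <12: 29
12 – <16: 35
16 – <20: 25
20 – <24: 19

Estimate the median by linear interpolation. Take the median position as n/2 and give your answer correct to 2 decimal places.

Cumulative frequencies: 25, 54, 89, 114, 133
n = 133; position = n/2 = 66.5.
This falls in the class 12 – <16: L = 12, F = 54, f = 35, h = 4.
Median ≈ 12 + ((66.5 − 54) / 35) × 4 = 13.4286

13.43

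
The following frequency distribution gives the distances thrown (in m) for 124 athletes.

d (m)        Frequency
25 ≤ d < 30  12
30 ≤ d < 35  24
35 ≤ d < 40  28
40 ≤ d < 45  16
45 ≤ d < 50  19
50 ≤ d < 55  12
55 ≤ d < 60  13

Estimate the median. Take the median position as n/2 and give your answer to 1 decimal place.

Cumulative frequencies: 12, 36, 64, 80, 99, 111, 124
n = 124; position = n/2 = 62.
This falls in the class 35 ≤ d < 40: L = 35, F = 36, f = 28, h = 5.
Median ≈ 35 + ((62 − 36) / 28) × 5 = 39.6429

39.6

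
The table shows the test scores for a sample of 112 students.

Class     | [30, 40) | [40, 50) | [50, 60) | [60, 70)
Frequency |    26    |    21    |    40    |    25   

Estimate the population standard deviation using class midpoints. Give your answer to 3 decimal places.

10.750

Midpoints: 35, 45, 55, 65
n = 112, Σfm = 5680, mean = 50.7143
Σfm² = 301000
Σf(m − x̄)² = Σfm² − (Σfm)²/n = 301000 − 5680²/112 = 12942.8571
Population variance = 12942.8571 / 112 = 115.5612
Standard deviation = √115.5612 = 10.7499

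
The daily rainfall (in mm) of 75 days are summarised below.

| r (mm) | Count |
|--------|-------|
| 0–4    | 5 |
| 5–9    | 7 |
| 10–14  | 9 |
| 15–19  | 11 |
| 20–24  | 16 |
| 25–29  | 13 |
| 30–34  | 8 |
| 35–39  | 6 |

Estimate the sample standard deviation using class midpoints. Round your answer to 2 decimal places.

9.76

Midpoints: 2, 7, 12, 17, 22, 27, 32, 37
n = 75, Σfm = 1535, mean = 20.4667
Σfm² = 38465
Σf(m − x̄)² = Σfm² − (Σfm)²/n = 38465 − 1535²/75 = 7048.6667
Sample variance = 7048.6667 / 74 = 95.2523
Standard deviation = √95.2523 = 9.7597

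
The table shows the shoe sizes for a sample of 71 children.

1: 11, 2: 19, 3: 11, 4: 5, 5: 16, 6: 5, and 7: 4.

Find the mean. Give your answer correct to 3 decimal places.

Values: 1, 2, 3, 4, 5, 6, 7
Σfx = 11×1 + 19×2 + 11×3 + 5×4 + 16×5 + 5×6 + 4×7 = 240
n = Σf = 71
Mean = 240 / 71 = 3.3803

3.380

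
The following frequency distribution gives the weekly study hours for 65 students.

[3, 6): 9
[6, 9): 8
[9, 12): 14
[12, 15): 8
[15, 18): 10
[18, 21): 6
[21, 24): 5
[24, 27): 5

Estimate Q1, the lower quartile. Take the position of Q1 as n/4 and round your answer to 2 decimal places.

8.72

Cumulative frequencies: 9, 17, 31, 39, 49, 55, 60, 65
n = 65; position = n/4 = 16.25.
This falls in the class [6, 9): L = 6, F = 9, f = 8, h = 3.
Lower quartile ≈ 6 + ((16.25 − 9) / 8) × 3 = 8.7188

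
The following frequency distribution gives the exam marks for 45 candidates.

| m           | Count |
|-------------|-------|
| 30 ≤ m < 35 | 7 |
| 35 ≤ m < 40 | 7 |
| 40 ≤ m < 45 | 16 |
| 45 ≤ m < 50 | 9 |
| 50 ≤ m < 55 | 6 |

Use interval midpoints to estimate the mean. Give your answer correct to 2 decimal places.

42.50

Midpoints: 32.5, 37.5, 42.5, 47.5, 52.5
Σfm = 7×32.5 + 7×37.5 + 16×42.5 + 9×47.5 + 6×52.5 = 1912.5
n = Σf = 45
Mean = 1912.5 / 45 = 42.5000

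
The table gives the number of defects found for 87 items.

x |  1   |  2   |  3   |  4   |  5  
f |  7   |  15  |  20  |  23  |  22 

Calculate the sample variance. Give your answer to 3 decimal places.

Values: 1, 2, 3, 4, 5
n = 87, Σfx = 299, mean = 3.4368
Σfx² = 1165
Σf(x − x̄)² = Σfx² − (Σfx)²/n = 1165 − 299²/87 = 137.4023
Sample variance = 137.4023 / 86 = 1.5977

1.598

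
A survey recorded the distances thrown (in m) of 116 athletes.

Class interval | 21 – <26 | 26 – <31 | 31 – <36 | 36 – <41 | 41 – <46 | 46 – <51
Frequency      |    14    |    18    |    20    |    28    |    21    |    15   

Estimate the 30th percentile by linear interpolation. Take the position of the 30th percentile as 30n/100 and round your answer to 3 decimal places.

31.700

Cumulative frequencies: 14, 32, 52, 80, 101, 116
n = 116; position = 30n/100 = 34.8.
This falls in the class 31 – <36: L = 31, F = 32, f = 20, h = 5.
30th percentile ≈ 31 + ((34.8 − 32) / 20) × 5 = 31.7000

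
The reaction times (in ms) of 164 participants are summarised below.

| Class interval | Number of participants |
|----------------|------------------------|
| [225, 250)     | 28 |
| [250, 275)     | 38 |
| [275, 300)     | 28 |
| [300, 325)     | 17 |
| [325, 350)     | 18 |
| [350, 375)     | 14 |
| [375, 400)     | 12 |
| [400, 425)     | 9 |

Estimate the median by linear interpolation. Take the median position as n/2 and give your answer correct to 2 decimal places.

Cumulative frequencies: 28, 66, 94, 111, 129, 143, 155, 164
n = 164; position = n/2 = 82.
This falls in the class [275, 300): L = 275, F = 66, f = 28, h = 25.
Median ≈ 275 + ((82 − 66) / 28) × 25 = 289.2857

289.29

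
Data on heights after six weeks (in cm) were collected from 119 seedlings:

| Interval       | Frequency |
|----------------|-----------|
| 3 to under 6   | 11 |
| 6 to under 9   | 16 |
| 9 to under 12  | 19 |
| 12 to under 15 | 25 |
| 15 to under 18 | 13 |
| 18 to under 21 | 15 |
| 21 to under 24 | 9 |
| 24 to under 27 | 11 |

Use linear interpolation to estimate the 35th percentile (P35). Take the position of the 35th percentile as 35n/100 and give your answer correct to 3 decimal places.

11.313

Cumulative frequencies: 11, 27, 46, 71, 84, 99, 108, 119
n = 119; position = 35n/100 = 41.65.
This falls in the class 9 to under 12: L = 9, F = 27, f = 19, h = 3.
35th percentile ≈ 9 + ((41.65 − 27) / 19) × 3 = 11.3132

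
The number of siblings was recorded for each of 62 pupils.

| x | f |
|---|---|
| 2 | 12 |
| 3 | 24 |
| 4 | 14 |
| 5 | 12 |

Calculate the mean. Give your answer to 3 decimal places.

Values: 2, 3, 4, 5
Σfx = 12×2 + 24×3 + 14×4 + 12×5 = 212
n = Σf = 62
Mean = 212 / 62 = 3.4194

3.419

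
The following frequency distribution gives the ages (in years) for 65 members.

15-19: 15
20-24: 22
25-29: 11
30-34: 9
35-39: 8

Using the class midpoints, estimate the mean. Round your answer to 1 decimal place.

24.9

Midpoints: 17, 22, 27, 32, 37
Σfm = 15×17 + 22×22 + 11×27 + 9×32 + 8×37 = 1620
n = Σf = 65
Mean = 1620 / 65 = 24.9231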